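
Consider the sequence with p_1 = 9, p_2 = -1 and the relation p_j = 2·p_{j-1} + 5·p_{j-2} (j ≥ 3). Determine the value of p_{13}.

6979257

Iterate the recurrence:
p_3 = 43; p_4 = 81; p_5 = 377; …; p_{10} = 169839; p_{11} = 586763; p_{12} = 2022721; p_{13} = 6979257.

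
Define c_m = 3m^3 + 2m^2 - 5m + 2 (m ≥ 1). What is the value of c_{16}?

12722

c_{16} = 3·16^3 + 2·16^2 - 5·16 + 2 = 12722.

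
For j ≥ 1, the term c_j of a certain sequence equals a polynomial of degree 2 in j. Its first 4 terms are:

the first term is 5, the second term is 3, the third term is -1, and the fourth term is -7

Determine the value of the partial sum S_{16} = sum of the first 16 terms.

1st diffs: -2, -4, -6.
2nd diffs: -2, -2 (constant).
So c_j = -j^2 + j + 5.
Continuing: …, -15, -25, -37, -51, …, c_{16} = -235.
Summing j = 1..16 (16 terms) gives -1280.

-1280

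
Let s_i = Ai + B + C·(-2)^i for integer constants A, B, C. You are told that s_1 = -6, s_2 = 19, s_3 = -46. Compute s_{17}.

-655436

Write the equations: A + B - 2C = -6; 2A + B + 4C = 19; 3A + B - 8C = -46.
Subtracting the first from the second: A + 6C = 25.
Subtracting the second from the third: A - 12C = -65.
Solving: C = 5, A = -5, then B = 9.
Therefore s_{17} = -85 + 9 + 5·(-131072) = -655436.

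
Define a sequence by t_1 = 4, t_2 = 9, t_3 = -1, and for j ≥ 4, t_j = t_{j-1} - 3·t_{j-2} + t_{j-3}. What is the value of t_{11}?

851

Iterate the recurrence:
t_4 = -24; t_5 = -12; t_6 = 59; t_7 = 71; t_8 = -118; t_9 = -272; t_{10} = 153; t_{11} = 851.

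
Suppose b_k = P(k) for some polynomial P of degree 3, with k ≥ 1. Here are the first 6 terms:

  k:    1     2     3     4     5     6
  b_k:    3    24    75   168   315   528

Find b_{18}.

12600

1st diffs: 21, 51, 93, 147, 213.
2nd diffs: 30, 42, 54, 66.
3rd diffs: 12, 12, 12 (constant).
Newton forward-difference form: b_k = 3 + 21·C(k-1,1) + 30·C(k-1,2) + 12·C(k-1,3).
At k = 18: k-1 = 17, so b_{18} = 3 + 357 + 4080 + 8160 = 12600.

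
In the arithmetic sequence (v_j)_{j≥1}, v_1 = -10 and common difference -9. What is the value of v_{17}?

v_j = -10 + (j - 1)·(-9).
v_{17} = -10 + 16·(-9) = -154.

-154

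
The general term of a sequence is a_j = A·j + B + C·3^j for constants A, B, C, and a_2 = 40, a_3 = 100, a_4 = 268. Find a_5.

760

Plug in j = 2, 3, 4: 2A + B + 9C = 40; 3A + B + 27C = 100; 4A + B + 81C = 268.
Subtracting the first from the second: A + 18C = 60.
Subtracting the second from the third: A + 54C = 168.
Solving: C = 3, A = 6, then B = 1.
So a_j = 6·j + 1 + 3·3^j; at j=5 this is 760.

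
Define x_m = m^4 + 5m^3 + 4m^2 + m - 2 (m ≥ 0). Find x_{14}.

x_{14} = 1·14^4 + 5·14^3 + 4·14^2 + 1·14 - 2 = 52932.

52932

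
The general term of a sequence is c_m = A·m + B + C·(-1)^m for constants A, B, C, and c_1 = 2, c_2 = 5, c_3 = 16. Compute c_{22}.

145

Write the equations: A + B - C = 2; 2A + B + C = 5; 3A + B - C = 16.
Subtracting the first from the second: A + 2C = 3.
Subtracting the second from the third: A - 2C = 11.
Solving: C = -2, A = 7, then B = -7.
Hence c_{22} = 7·22 + (-7) + (-2)·1 = 145.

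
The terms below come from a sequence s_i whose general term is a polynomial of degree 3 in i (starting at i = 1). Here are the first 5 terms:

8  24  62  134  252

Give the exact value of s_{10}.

1952

1st diffs: 16, 38, 72, 118.
2nd diffs: 22, 34, 46.
3rd diffs: 12, 12 (constant).
So s_i = 2i^3 - i^2 + 5i + 2.
Evaluating at i = 10 gives s_{10} = 1952.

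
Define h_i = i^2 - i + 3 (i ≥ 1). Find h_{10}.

h_{10} = 1·10^2 - 1·10 + 3 = 93.

93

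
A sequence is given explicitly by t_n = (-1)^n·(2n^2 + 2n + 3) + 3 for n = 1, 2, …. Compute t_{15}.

(-1)^15 = -1; 2n^2 + 2n + 3 at n=15 is 483; so t_{15} = -480.

-480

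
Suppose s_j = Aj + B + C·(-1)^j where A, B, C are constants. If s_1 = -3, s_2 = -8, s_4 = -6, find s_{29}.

Plug in j = 1, 2, 4: A + B - C = -3; 2A + B + C = -8; 4A + B + C = -6.
Subtracting the first from the second: A + 2C = -5.
Subtracting the second from the third: 2A = 2.
Solving: C = -3, A = 1, then B = -7.
Hence s_{29} = 1·29 + (-7) + (-3)·(-1) = 25.

25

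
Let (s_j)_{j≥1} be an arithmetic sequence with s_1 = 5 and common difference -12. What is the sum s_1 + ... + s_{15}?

s_j = 5 + (j - 1)·(-12).
s_{15} = -163; S = 15·(5 + (-163))/2 = -1185.

-1185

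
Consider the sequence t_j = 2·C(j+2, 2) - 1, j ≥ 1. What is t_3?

19

C(5, 2) = 10, so t_3 = 19.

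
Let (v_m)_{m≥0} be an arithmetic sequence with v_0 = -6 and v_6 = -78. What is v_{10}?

-126

Common difference d = (-78 - (-6)) / (6 - 0) = -12.
v_m = -6 + (m - 0)·(-12).
v_{10} = -6 + 10·(-12) = -126.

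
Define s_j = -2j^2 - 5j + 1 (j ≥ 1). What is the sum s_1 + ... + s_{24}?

-11276

Over j = 1..24: Σj = 300, Σj² = 4900.
Total = (-2)·4900 + (-5)·300 + (1)·24 = -11276.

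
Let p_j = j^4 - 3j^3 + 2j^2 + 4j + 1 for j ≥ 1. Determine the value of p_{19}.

p_{19} = 1·19^4 - 3·19^3 + 2·19^2 + 4·19 + 1 = 110543.

110543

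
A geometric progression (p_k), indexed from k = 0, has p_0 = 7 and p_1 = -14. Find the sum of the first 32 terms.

Common ratio r = -2.
p_k = 7·(-2)^(k-0).
S = 7·((-2)^32 - 1)/(-2 - 1) = 7·(4294967296 - 1)/(-3) = -10021590355.

-10021590355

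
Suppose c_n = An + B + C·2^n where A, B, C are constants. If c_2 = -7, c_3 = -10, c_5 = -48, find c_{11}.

-4050

Write the equations: 2A + B + 4C = -7; 3A + B + 8C = -10; 5A + B + 32C = -48.
Subtracting the first from the second: A + 4C = -3.
Subtracting the second from the third: 2A + 24C = -38.
Solving: C = -2, A = 5, then B = -9.
Therefore c_{11} = 55 + (-9) + (-2)·2048 = -4050.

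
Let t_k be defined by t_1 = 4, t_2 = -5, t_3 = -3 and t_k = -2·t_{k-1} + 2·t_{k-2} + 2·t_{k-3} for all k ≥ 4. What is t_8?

Compute successive terms:
t_4 = 4  t_5 = -24  t_6 = 50  t_7 = -140  t_8 = 332.

332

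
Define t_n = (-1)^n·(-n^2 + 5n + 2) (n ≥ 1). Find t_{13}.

(-1)^13 = -1; -n^2 + 5n + 2 at n=13 is -102; so t_{13} = 102.

102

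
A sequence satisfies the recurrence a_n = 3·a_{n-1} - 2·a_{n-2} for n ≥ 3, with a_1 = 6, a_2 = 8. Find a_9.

516

Iterate the recurrence:
a_3 = 12, a_4 = 20, a_5 = 36, a_6 = 68, a_7 = 132, a_8 = 260, a_9 = 516.
(Characteristic roots are 2 and 1.)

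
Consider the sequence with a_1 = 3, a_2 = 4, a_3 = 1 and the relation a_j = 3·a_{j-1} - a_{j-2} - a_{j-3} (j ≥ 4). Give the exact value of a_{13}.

-25337

a_4 = -4;  a_5 = -17;  a_6 = -48;  a_7 = -123;  a_8 = -304;  a_9 = -741;  a_{10} = -1796;  a_{11} = -4343;  a_{12} = -10492;  a_{13} = -25337.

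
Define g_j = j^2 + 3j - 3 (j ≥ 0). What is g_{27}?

g_{27} = 1·27^2 + 3·27 - 3 = 807.

807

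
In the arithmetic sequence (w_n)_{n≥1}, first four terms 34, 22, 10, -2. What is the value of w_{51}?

-566

Common difference d = -12.
w_n = 34 + (n - 1)·(-12).
w_{51} = 34 + 50·(-12) = -566.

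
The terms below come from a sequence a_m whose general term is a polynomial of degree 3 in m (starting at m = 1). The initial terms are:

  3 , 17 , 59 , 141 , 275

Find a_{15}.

7115

1st diffs: 14, 42, 82, 134.
2nd diffs: 28, 40, 52.
3rd diffs: 12, 12 (constant).
Newton forward-difference form: a_m = 3 + 14·C(m-1,1) + 28·C(m-1,2) + 12·C(m-1,3).
At m = 15: m-1 = 14, so a_{15} = 3 + 196 + 2548 + 4368 = 7115.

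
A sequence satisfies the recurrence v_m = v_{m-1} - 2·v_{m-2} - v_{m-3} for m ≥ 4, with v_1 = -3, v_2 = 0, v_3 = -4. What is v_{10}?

Iterate the recurrence:
v_4 = -1, v_5 = 7, v_6 = 13, v_7 = 0, v_8 = -33, v_9 = -46, v_{10} = 20.

20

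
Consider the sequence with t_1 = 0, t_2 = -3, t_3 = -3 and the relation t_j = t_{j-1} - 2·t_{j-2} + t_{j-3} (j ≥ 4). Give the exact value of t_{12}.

Iterate the recurrence:
t_4 = 3;  t_5 = 6;  t_6 = -3;  t_7 = -12;  t_8 = 0;  t_9 = 21;  t_{10} = 9;  t_{11} = -33;  t_{12} = -30.

-30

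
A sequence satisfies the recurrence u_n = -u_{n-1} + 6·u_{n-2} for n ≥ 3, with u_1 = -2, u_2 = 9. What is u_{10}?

Applying the relation repeatedly:
u_3 = -21  u_4 = 75  u_5 = -201  u_6 = 651  u_7 = -1857  u_8 = 5763  u_9 = -16905  u_{10} = 51483.
(Characteristic roots are 2 and -3.)

51483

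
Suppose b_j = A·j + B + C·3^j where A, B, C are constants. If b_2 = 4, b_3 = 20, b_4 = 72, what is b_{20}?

Plug in j = 2, 3, 4: 2A + B + 9C = 4; 3A + B + 27C = 20; 4A + B + 81C = 72.
Subtracting the first from the second: A + 18C = 16.
Subtracting the second from the third: A + 54C = 52.
Solving: C = 1, A = -2, then B = -1.
So b_j = -2·j + (-1) + 1·3^j; at j=20 this is 3486784360.

3486784360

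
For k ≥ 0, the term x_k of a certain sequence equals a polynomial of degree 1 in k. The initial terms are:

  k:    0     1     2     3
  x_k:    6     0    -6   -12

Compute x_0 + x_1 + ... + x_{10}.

-264

1st diffs: -6, -6, -6 (constant).
So x_k = -6k + 6.
Continuing: …, -18, -24, -30, -36, …, x_{10} = -54.
Summing k = 0..10 (11 terms) gives -264.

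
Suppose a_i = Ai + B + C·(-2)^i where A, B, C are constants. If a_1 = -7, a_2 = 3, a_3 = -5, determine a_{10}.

Plug in i = 1, 2, 3: A + B - 2C = -7; 2A + B + 4C = 3; 3A + B - 8C = -5.
Subtracting the first from the second: A + 6C = 10.
Subtracting the second from the third: A - 12C = -8.
Solving: C = 1, A = 4, then B = -9.
Therefore a_{10} = 40 + (-9) + 1·1024 = 1055.

1055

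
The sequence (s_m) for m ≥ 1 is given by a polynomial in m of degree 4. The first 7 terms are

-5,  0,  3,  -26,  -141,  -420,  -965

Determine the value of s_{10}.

1st diffs: 5, 3, -29, -115, -279, -545.
2nd diffs: -2, -32, -86, -164, -266.
3rd diffs: -30, -54, -78, -102.
4th diffs: -24, -24, -24 (constant).
Newton forward-difference form: s_m = -5 + 5·C(m-1,1) + (-2)·C(m-1,2) + (-30)·C(m-1,3) + (-24)·C(m-1,4).
At m = 10: m-1 = 9, so s_{10} = -5 + 45 - 72 - 2520 - 3024 = -5576.

-5576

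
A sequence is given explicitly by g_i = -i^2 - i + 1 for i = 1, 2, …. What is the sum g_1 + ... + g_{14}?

-1106

Over i = 1..14: Σi = 105, Σi² = 1015.
Total = (-1)·1015 + (-1)·105 + (1)·14 = -1106.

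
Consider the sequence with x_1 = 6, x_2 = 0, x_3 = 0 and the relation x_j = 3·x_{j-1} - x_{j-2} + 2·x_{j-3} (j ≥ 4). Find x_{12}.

Applying the relation repeatedly:
x_4 = 12;  x_5 = 36;  x_6 = 96;  x_7 = 276;  x_8 = 804;  x_9 = 2328;  x_{10} = 6732;  x_{11} = 19476;  x_{12} = 56352.

56352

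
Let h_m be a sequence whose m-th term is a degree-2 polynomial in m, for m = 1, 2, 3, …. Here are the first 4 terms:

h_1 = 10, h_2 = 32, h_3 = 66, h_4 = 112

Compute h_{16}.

1600

1st diffs: 22, 34, 46.
2nd diffs: 12, 12 (constant).
Newton forward-difference form: h_m = 10 + 22·C(m-1,1) + 12·C(m-1,2).
At m = 16: m-1 = 15, so h_{16} = 10 + 330 + 1260 = 1600.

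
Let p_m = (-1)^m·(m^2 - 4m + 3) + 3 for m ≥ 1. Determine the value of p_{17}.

(-1)^17 = -1; m^2 - 4m + 3 at m=17 is 224; so p_{17} = -221.

-221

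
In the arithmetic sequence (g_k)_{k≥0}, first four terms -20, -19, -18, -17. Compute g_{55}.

Common difference d = 1.
g_k = -20 + (k - 0)·1.
g_{55} = -20 + 55·1 = 35.

35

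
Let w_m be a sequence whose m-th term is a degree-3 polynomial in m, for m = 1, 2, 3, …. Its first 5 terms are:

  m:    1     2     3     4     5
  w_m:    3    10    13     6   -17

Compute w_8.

1st diffs: 7, 3, -7, -23.
2nd diffs: -4, -10, -16.
3rd diffs: -6, -6 (constant).
So w_m = -m^3 + 4m^2 + 2m - 2.
Evaluating at m = 8 gives w_8 = -242.

-242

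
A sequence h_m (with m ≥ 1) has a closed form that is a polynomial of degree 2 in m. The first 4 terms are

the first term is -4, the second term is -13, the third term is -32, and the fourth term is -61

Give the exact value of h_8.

1st diffs: -9, -19, -29.
2nd diffs: -10, -10 (constant).
Newton forward-difference form: h_m = -4 + (-9)·C(m-1,1) + (-10)·C(m-1,2).
At m = 8: m-1 = 7, so h_8 = -4 - 63 - 210 = -277.

-277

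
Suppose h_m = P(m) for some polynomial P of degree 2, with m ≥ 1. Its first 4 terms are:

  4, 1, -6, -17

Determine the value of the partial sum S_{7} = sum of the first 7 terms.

-175

1st diffs: -3, -7, -11.
2nd diffs: -4, -4 (constant).
Newton forward-difference form: h_m = 4 + (-3)·C(m-1,1) + (-4)·C(m-1,2).
Continuing: -32, -51, -74.
Summing m = 1..7 (7 terms) gives -175.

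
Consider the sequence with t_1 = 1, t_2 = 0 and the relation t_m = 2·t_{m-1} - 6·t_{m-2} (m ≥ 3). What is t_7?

120

Applying the relation repeatedly:
t_3 = -6;  t_4 = -12;  t_5 = 12;  t_6 = 96;  t_7 = 120.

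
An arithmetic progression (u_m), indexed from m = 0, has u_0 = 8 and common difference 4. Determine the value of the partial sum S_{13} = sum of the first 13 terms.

416

u_m = 8 + (m - 0)·4.
u_{12} = 56; S = 13·(8 + 56)/2 = 416.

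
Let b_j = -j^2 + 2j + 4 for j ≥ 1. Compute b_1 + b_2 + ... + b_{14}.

Over j = 1..14: Σj = 105, Σj² = 1015.
Total = (-1)·1015 + (2)·105 + (4)·14 = -749.

-749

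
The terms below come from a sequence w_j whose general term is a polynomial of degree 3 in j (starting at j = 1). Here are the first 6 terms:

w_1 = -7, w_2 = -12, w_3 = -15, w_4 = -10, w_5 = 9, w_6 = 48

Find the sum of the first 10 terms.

1st diffs: -5, -3, 5, 19, 39.
2nd diffs: 2, 8, 14, 20.
3rd diffs: 6, 6, 6 (constant).
Newton forward-difference form: w_j = -7 + (-5)·C(j-1,1) + 2·C(j-1,2) + 6·C(j-1,3).
Continuing: 113, 210, 345, 524.
Summing j = 1..10 (10 terms) gives 1205.

1205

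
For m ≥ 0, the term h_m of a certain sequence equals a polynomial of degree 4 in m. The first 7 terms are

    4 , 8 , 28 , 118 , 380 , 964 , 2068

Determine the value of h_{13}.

1st diffs: 4, 20, 90, 262, 584, 1104.
2nd diffs: 16, 70, 172, 322, 520.
3rd diffs: 54, 102, 150, 198.
4th diffs: 48, 48, 48 (constant).
So h_m = 2m^4 - 3m^3 + 3m^2 + 2m + 4.
Evaluating at m = 13 gives h_{13} = 51068.

51068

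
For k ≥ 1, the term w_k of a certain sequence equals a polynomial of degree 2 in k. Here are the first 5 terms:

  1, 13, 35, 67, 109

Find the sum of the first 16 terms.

1st diffs: 12, 22, 32, 42.
2nd diffs: 10, 10, 10 (constant).
So w_k = 5k^2 - 3k - 1.
Continuing: …, 161, 223, 295, 377, …, w_{16} = 1231.
Summing k = 1..16 (16 terms) gives 7056.

7056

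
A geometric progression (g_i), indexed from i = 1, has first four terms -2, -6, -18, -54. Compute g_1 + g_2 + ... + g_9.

-19682

Common ratio r = 3.
g_i = (-2)·3^(i-1).
S = (-2)·(3^9 - 1)/(3 - 1) = (-2)·(19683 - 1)/(2) = -19682.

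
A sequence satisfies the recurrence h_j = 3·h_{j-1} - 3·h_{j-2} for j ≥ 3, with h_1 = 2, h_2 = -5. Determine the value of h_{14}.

-3645

Compute successive terms:
h_3 = -21;  h_4 = -48;  h_5 = -81;  …;  h_{11} = 2187;  h_{12} = 2673;  h_{13} = 1458;  h_{14} = -3645.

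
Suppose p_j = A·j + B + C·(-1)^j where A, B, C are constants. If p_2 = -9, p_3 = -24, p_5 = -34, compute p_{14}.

-69

Plug in j = 2, 3, 5: 2A + B + C = -9; 3A + B - C = -24; 5A + B - C = -34.
Subtracting the first from the second: A - 2C = -15.
Subtracting the second from the third: 2A = -10.
Solving: C = 5, A = -5, then B = -4.
So p_j = -5·j + (-4) + 5·(-1)^j; at j=14 this is -69.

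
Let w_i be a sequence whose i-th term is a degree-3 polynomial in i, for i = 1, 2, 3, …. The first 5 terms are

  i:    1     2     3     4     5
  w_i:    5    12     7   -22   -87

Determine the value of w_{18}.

-9668

1st diffs: 7, -5, -29, -65.
2nd diffs: -12, -24, -36.
3rd diffs: -12, -12 (constant).
Newton forward-difference form: w_i = 5 + 7·C(i-1,1) + (-12)·C(i-1,2) + (-12)·C(i-1,3).
At i = 18: i-1 = 17, so w_{18} = 5 + 119 - 1632 - 8160 = -9668.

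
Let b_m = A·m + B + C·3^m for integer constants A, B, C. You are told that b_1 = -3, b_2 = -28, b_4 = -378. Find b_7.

Write the equations: A + B + 3C = -3; 2A + B + 9C = -28; 4A + B + 81C = -378.
Subtracting the first from the second: A + 6C = -25.
Subtracting the second from the third: 2A + 72C = -350.
Solving: C = -5, A = 5, then B = 7.
Therefore b_7 = 35 + 7 + (-5)·2187 = -10893.

-10893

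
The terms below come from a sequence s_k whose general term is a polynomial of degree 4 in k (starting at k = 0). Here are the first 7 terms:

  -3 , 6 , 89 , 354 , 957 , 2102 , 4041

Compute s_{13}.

1st diffs: 9, 83, 265, 603, 1145, 1939.
2nd diffs: 74, 182, 338, 542, 794.
3rd diffs: 108, 156, 204, 252.
4th diffs: 48, 48, 48 (constant).
Newton forward-difference form: s_k = -3 + 9·C(k,1) + 74·C(k,2) + 108·C(k,3) + 48·C(k,4).
At k = 13: k = 13, so s_{13} = -3 + 117 + 5772 + 30888 + 34320 = 71094.

71094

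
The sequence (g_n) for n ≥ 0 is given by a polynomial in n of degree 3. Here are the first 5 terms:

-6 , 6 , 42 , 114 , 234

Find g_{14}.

1st diffs: 12, 36, 72, 120.
2nd diffs: 24, 36, 48.
3rd diffs: 12, 12 (constant).
Newton forward-difference form: g_n = -6 + 12·C(n,1) + 24·C(n,2) + 12·C(n,3).
At n = 14: n = 14, so g_{14} = -6 + 168 + 2184 + 4368 = 6714.

6714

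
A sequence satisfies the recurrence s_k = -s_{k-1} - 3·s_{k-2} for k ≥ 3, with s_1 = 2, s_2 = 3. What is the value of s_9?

Applying the relation repeatedly:
s_3 = -9, s_4 = 0, s_5 = 27, s_6 = -27, s_7 = -54, s_8 = 135, s_9 = 27.

27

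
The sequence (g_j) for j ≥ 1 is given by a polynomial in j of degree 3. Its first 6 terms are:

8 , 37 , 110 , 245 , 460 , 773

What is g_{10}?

3365

1st diffs: 29, 73, 135, 215, 313.
2nd diffs: 44, 62, 80, 98.
3rd diffs: 18, 18, 18 (constant).
Newton forward-difference form: g_j = 8 + 29·C(j-1,1) + 44·C(j-1,2) + 18·C(j-1,3).
At j = 10: j-1 = 9, so g_{10} = 8 + 261 + 1584 + 1512 = 3365.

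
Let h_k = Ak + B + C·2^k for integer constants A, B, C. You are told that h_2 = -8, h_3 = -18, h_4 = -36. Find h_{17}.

Write the equations: 2A + B + 4C = -8; 3A + B + 8C = -18; 4A + B + 16C = -36.
Subtracting the first from the second: A + 4C = -10.
Subtracting the second from the third: A + 8C = -18.
Solving: C = -2, A = -2, then B = 4.
So h_k = -2·k + 4 + (-2)·2^k; at k=17 this is -262174.

-262174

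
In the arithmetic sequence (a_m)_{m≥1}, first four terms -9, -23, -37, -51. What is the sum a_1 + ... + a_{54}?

-20520

Common difference d = -14.
a_m = -9 + (m - 1)·(-14).
a_{54} = -751; S = 54·(-9 + (-751))/2 = -20520.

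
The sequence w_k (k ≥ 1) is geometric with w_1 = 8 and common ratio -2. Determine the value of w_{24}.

-67108864

w_k = 8·(-2)^(k-1).
w_{24} = 8·(-2)^23 = -67108864.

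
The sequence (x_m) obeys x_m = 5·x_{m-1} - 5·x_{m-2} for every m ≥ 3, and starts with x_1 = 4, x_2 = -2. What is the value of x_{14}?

-61281250

Compute successive terms:
x_3 = -30;  x_4 = -140;  x_5 = -550;  …;  x_{11} = -1293750;  x_{12} = -4681250;  x_{13} = -16937500;  x_{14} = -61281250.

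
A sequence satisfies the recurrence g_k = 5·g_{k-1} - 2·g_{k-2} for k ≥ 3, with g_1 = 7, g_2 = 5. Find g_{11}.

Step forward from the initial values:
g_3 = 11  g_4 = 45  g_5 = 203  g_6 = 925  g_7 = 4219  g_8 = 19245  g_9 = 87787  g_{10} = 400445  g_{11} = 1826651.

1826651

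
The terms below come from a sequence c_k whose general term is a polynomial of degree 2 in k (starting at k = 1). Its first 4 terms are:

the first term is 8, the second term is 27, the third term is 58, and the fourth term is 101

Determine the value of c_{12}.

1st diffs: 19, 31, 43.
2nd diffs: 12, 12 (constant).
Newton forward-difference form: c_k = 8 + 19·C(k-1,1) + 12·C(k-1,2).
At k = 12: k-1 = 11, so c_{12} = 8 + 209 + 660 = 877.

877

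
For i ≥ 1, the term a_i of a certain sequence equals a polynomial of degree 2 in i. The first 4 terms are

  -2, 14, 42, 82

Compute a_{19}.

1st diffs: 16, 28, 40.
2nd diffs: 12, 12 (constant).
So a_i = 6i^2 - 2i - 6.
Evaluating at i = 19 gives a_{19} = 2122.

2122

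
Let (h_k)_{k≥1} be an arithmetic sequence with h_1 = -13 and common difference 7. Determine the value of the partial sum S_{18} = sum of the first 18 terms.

h_k = -13 + (k - 1)·7.
h_{18} = 106; S = 18·(-13 + 106)/2 = 837.

837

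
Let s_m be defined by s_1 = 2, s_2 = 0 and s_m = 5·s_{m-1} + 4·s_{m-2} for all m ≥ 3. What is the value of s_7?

7528

Step forward from the initial values:
s_3 = 8  s_4 = 40  s_5 = 232  s_6 = 1320  s_7 = 7528.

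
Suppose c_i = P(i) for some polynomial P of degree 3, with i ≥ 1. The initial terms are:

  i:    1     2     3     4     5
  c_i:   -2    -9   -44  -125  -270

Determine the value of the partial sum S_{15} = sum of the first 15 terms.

1st diffs: -7, -35, -81, -145.
2nd diffs: -28, -46, -64.
3rd diffs: -18, -18 (constant).
Newton forward-difference form: c_i = -2 + (-7)·C(i-1,1) + (-28)·C(i-1,2) + (-18)·C(i-1,3).
Continuing: …, -497, -824, -1269, -1850, …, c_{15} = -9200.
Summing i = 1..15 (15 terms) gives -38075.

-38075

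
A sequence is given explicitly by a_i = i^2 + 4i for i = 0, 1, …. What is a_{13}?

a_{13} = 1·13^2 + 4·13 = 221.

221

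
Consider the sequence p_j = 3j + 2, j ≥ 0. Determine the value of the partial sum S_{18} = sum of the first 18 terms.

495

Over j = 0..17: Σj = 153.
Total = (3)·153 + (2)·18 = 495.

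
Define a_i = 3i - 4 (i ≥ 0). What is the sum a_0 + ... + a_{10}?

Over i = 0..10: Σi = 55.
Total = (3)·55 + (-4)·11 = 121.

121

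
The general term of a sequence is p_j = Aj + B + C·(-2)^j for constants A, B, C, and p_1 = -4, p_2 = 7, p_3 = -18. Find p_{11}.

The three given values yield: A + B - 2C = -4; 2A + B + 4C = 7; 3A + B - 8C = -18.
Subtracting the first from the second: A + 6C = 11.
Subtracting the second from the third: A - 12C = -25.
Solving: C = 2, A = -1, then B = 1.
So p_j = -1·j + 1 + 2·(-2)^j; at j=11 this is -4106.

-4106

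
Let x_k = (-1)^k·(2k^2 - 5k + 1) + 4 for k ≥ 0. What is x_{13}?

-270

(-1)^13 = -1; 2k^2 - 5k + 1 at k=13 is 274; so x_{13} = -270.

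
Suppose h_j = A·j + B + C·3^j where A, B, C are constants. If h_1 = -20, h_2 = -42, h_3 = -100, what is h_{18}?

Plug in j = 1, 2, 3: A + B + 3C = -20; 2A + B + 9C = -42; 3A + B + 27C = -100.
Subtracting the first from the second: A + 6C = -22.
Subtracting the second from the third: A + 18C = -58.
Solving: C = -3, A = -4, then B = -7.
Hence h_{18} = -4·18 + (-7) + (-3)·387420489 = -1162261546.

-1162261546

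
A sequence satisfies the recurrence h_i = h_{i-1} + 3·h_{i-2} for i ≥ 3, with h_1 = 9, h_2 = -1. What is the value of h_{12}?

h_3 = 26  h_4 = 23  h_5 = 101  h_6 = 170  h_7 = 473  h_8 = 983  h_9 = 2402  h_{10} = 5351  h_{11} = 12557  h_{12} = 28610.

28610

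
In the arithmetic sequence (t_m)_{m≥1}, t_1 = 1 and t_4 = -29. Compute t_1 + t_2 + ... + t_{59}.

Common difference d = (-29 - 1) / (4 - 1) = -10.
t_m = 1 + (m - 1)·(-10).
t_{59} = -579; S = 59·(1 + (-579))/2 = -17051.

-17051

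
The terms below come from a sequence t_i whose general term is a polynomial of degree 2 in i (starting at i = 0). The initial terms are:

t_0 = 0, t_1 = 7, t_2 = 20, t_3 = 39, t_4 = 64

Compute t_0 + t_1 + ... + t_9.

1035

1st diffs: 7, 13, 19, 25.
2nd diffs: 6, 6, 6 (constant).
Newton forward-difference form: t_i = 7·C(i,1) + 6·C(i,2).
Continuing: …, 95, 132, 175, 224, …, t_9 = 279.
Summing i = 0..9 (10 terms) gives 1035.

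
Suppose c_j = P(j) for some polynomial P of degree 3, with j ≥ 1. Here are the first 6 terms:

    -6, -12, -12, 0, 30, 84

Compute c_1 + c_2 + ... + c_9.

990

1st diffs: -6, 0, 12, 30, 54.
2nd diffs: 6, 12, 18, 24.
3rd diffs: 6, 6, 6 (constant).
So c_j = j^3 - 3j^2 - 4j.
Continuing: 168, 288, 450.
Summing j = 1..9 (9 terms) gives 990.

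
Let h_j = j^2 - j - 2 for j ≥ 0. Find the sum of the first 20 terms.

Over j = 0..19: Σj = 190, Σj² = 2470.
Total = (1)·2470 + (-1)·190 + (-2)·20 = 2240.

2240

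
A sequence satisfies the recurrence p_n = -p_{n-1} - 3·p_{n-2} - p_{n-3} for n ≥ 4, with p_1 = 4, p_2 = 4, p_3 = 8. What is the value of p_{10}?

p_4 = -24;  p_5 = -4;  p_6 = 68;  p_7 = -32;  p_8 = -168;  p_9 = 196;  p_{10} = 340.

340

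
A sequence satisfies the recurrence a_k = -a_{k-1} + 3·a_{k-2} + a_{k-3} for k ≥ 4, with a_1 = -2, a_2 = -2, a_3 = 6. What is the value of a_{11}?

Applying the relation repeatedly:
a_4 = -14; a_5 = 30; a_6 = -66; a_7 = 142; a_8 = -310; a_9 = 670; a_{10} = -1458; a_{11} = 3158.

3158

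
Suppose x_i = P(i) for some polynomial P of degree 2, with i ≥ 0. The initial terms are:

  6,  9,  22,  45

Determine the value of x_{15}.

1st diffs: 3, 13, 23.
2nd diffs: 10, 10 (constant).
So x_i = 5i^2 - 2i + 6.
Evaluating at i = 15 gives x_{15} = 1101.

1101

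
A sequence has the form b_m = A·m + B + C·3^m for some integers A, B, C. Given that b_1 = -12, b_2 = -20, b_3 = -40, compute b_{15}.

Plug in m = 1, 2, 3: A + B + 3C = -12; 2A + B + 9C = -20; 3A + B + 27C = -40.
Subtracting the first from the second: A + 6C = -8.
Subtracting the second from the third: A + 18C = -20.
Solving: C = -1, A = -2, then B = -7.
Therefore b_{15} = -30 + (-7) + (-1)·14348907 = -14348944.

-14348944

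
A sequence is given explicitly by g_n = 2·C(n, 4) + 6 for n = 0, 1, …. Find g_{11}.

666

C(11, 4) = 330, so g_{11} = 666.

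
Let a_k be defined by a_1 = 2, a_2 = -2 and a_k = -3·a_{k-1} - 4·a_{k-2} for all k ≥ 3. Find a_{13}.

-8098

Compute successive terms:
a_3 = -2, a_4 = 14, a_5 = -34, …, a_{10} = -914, a_{11} = 574, a_{12} = 1934, a_{13} = -8098.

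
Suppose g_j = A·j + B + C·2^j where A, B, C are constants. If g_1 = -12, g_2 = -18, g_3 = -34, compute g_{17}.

Write the equations: A + B + 2C = -12; 2A + B + 4C = -18; 3A + B + 8C = -34.
Subtracting the first from the second: A + 2C = -6.
Subtracting the second from the third: A + 4C = -16.
Solving: C = -5, A = 4, then B = -6.
So g_j = 4·j + (-6) + (-5)·2^j; at j=17 this is -655298.

-655298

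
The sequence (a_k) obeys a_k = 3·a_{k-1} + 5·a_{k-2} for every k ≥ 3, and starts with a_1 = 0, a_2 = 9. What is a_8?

Compute successive terms:
a_3 = 27; a_4 = 126; a_5 = 513; a_6 = 2169; a_7 = 9072; a_8 = 38061.

38061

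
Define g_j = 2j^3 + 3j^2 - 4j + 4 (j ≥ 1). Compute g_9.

g_9 = 2·9^3 + 3·9^2 - 4·9 + 4 = 1669.

1669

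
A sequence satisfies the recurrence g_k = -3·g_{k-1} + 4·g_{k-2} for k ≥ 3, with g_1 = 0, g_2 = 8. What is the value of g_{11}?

Compute successive terms:
g_3 = -24;  g_4 = 104;  g_5 = -408;  g_6 = 1640;  g_7 = -6552;  g_8 = 26216;  g_9 = -104856;  g_{10} = 419432;  g_{11} = -1677720.
(Characteristic roots are 1 and -4.)

-1677720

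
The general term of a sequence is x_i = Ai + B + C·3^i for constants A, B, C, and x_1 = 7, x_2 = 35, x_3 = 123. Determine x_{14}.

23914811

Plug in i = 1, 2, 3: A + B + 3C = 7; 2A + B + 9C = 35; 3A + B + 27C = 123.
Subtracting the first from the second: A + 6C = 28.
Subtracting the second from the third: A + 18C = 88.
Solving: C = 5, A = -2, then B = -6.
So x_i = -2·i + (-6) + 5·3^i; at i=14 this is 23914811.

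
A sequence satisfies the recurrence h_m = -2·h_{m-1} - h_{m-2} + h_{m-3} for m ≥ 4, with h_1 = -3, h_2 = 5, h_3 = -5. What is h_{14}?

338

Iterate the recurrence:
h_4 = 2, h_5 = 6, h_6 = -19, …, h_{11} = -98, h_{12} = 218, h_{13} = -327, h_{14} = 338.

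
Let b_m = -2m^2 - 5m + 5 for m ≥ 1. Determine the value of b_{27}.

b_{27} = -2·27^2 - 5·27 + 5 = -1588.

-1588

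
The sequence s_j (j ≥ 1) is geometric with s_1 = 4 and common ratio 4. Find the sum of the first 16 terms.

s_j = 4·4^(j-1).
S = 4·(4^16 - 1)/(4 - 1) = 4·(4294967296 - 1)/(3) = 5726623060.

5726623060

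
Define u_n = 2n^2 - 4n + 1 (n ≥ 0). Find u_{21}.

799

u_{21} = 2·21^2 - 4·21 + 1 = 799.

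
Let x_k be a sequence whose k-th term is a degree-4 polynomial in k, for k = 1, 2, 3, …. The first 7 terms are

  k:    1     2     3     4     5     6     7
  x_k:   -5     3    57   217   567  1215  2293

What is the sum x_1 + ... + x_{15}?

175667

1st diffs: 8, 54, 160, 350, 648, 1078.
2nd diffs: 46, 106, 190, 298, 430.
3rd diffs: 60, 84, 108, 132.
4th diffs: 24, 24, 24 (constant).
So x_k = k^4 - 2k^2 - k - 3.
Continuing: …, 3957, 6387, 9787, 14385, …, x_{15} = 50157.
Summing k = 1..15 (15 terms) gives 175667.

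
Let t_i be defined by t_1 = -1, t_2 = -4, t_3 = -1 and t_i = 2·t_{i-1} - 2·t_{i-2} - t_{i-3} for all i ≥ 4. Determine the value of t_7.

7

Applying the relation repeatedly:
t_4 = 7; t_5 = 20; t_6 = 27; t_7 = 7.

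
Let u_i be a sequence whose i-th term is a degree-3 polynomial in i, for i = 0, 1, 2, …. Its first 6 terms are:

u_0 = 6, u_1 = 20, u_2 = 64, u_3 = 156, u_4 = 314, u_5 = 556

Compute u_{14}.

9484

1st diffs: 14, 44, 92, 158, 242.
2nd diffs: 30, 48, 66, 84.
3rd diffs: 18, 18, 18 (constant).
So u_i = 3i^3 + 6i^2 + 5i + 6.
Evaluating at i = 14 gives u_{14} = 9484.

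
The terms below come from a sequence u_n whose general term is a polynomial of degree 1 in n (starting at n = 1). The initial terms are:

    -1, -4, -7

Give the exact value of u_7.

-19

1st diffs: -3, -3 (constant).
So u_n = -3n + 2.
Evaluating at n = 7 gives u_7 = -19.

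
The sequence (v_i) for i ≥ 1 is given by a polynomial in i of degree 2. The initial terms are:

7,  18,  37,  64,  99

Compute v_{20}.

1584

1st diffs: 11, 19, 27, 35.
2nd diffs: 8, 8, 8 (constant).
Newton forward-difference form: v_i = 7 + 11·C(i-1,1) + 8·C(i-1,2).
At i = 20: i-1 = 19, so v_{20} = 7 + 209 + 1368 = 1584.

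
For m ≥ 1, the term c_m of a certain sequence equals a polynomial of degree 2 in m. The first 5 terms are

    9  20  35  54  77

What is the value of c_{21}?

989

1st diffs: 11, 15, 19, 23.
2nd diffs: 4, 4, 4 (constant).
So c_m = 2m^2 + 5m + 2.
Evaluating at m = 21 gives c_{21} = 989.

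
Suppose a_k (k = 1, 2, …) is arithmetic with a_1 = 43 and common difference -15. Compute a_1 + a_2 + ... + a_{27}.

-4104

a_k = 43 + (k - 1)·(-15).
a_{27} = -347; S = 27·(43 + (-347))/2 = -4104.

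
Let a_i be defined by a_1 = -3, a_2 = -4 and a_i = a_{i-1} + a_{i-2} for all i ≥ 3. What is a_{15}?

-2207

a_3 = -7, a_4 = -11, a_5 = -18, …, a_{12} = -521, a_{13} = -843, a_{14} = -1364, a_{15} = -2207.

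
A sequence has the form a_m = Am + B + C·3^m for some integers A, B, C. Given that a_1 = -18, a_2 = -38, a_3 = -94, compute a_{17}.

Plug in m = 1, 2, 3: A + B + 3C = -18; 2A + B + 9C = -38; 3A + B + 27C = -94.
Subtracting the first from the second: A + 6C = -20.
Subtracting the second from the third: A + 18C = -56.
Solving: C = -3, A = -2, then B = -7.
Hence a_{17} = -2·17 + (-7) + (-3)·129140163 = -387420530.

-387420530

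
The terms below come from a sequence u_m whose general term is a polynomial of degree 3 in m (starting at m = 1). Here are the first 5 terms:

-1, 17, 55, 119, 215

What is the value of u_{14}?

1st diffs: 18, 38, 64, 96.
2nd diffs: 20, 26, 32.
3rd diffs: 6, 6 (constant).
Newton forward-difference form: u_m = -1 + 18·C(m-1,1) + 20·C(m-1,2) + 6·C(m-1,3).
At m = 14: m-1 = 13, so u_{14} = -1 + 234 + 1560 + 1716 = 3509.

3509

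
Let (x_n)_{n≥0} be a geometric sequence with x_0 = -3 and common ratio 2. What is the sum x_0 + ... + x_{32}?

-25769803773

x_n = (-3)·2^(n-0).
S = (-3)·(2^33 - 1)/(2 - 1) = (-3)·(8589934592 - 1)/(1) = -25769803773.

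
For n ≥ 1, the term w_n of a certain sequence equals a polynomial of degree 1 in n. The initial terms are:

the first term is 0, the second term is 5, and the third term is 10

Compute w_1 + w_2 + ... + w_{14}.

455

1st diffs: 5, 5 (constant).
So w_n = 5n - 5.
Continuing: …, 15, 20, 25, 30, …, w_{14} = 65.
Summing n = 1..14 (14 terms) gives 455.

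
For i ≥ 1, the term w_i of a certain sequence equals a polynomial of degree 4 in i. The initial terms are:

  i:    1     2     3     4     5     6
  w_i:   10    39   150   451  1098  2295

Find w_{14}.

71991

1st diffs: 29, 111, 301, 647, 1197.
2nd diffs: 82, 190, 346, 550.
3rd diffs: 108, 156, 204.
4th diffs: 48, 48 (constant).
So w_i = 2i^4 - 2i^3 + 3i^2 + 4i + 3.
Evaluating at i = 14 gives w_{14} = 71991.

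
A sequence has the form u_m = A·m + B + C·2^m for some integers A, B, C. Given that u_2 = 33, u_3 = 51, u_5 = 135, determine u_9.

1599

The three given values yield: 2A + B + 4C = 33; 3A + B + 8C = 51; 5A + B + 32C = 135.
Subtracting the first from the second: A + 4C = 18.
Subtracting the second from the third: 2A + 24C = 84.
Solving: C = 3, A = 6, then B = 9.
So u_m = 6·m + 9 + 3·2^m; at m=9 this is 1599.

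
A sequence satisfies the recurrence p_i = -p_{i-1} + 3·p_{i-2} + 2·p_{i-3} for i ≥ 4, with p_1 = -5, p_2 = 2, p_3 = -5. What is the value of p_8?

Applying the relation repeatedly:
p_4 = 1; p_5 = -12; p_6 = 5; p_7 = -39; p_8 = 30.

30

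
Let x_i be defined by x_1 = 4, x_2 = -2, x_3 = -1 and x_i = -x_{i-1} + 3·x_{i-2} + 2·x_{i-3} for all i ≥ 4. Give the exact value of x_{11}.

-634

Applying the relation repeatedly:
x_4 = 3;  x_5 = -10;  x_6 = 17;  x_7 = -41;  x_8 = 72;  x_9 = -161;  x_{10} = 295;  x_{11} = -634.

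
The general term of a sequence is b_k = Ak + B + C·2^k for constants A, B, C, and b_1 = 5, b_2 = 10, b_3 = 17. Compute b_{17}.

131123

At k = 1, 2, 3: A + B + 2C = 5; 2A + B + 4C = 10; 3A + B + 8C = 17.
Subtracting the first from the second: A + 2C = 5.
Subtracting the second from the third: A + 4C = 7.
Solving: C = 1, A = 3, then B = 0.
So b_k = 3·k + 0 + 1·2^k; at k=17 this is 131123.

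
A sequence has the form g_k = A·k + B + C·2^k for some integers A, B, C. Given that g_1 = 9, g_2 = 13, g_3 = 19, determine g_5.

47

The three given values yield: A + B + 2C = 9; 2A + B + 4C = 13; 3A + B + 8C = 19.
Subtracting the first from the second: A + 2C = 4.
Subtracting the second from the third: A + 4C = 6.
Solving: C = 1, A = 2, then B = 5.
So g_k = 2·k + 5 + 1·2^k; at k=5 this is 47.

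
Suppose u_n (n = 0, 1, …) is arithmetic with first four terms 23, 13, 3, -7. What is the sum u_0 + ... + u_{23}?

Common difference d = -10.
u_n = 23 + (n - 0)·(-10).
u_{23} = -207; S = 24·(23 + (-207))/2 = -2208.

-2208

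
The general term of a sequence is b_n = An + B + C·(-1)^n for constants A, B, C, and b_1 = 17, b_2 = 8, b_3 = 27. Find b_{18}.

At n = 1, 2, 3: A + B - C = 17; 2A + B + C = 8; 3A + B - C = 27.
Subtracting the first from the second: A + 2C = -9.
Subtracting the second from the third: A - 2C = 19.
Solving: C = -7, A = 5, then B = 5.
Hence b_{18} = 5·18 + 5 + (-7)·1 = 88.

88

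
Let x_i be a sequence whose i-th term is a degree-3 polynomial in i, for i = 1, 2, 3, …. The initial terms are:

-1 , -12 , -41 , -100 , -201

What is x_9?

-1265

1st diffs: -11, -29, -59, -101.
2nd diffs: -18, -30, -42.
3rd diffs: -12, -12 (constant).
Newton forward-difference form: x_i = -1 + (-11)·C(i-1,1) + (-18)·C(i-1,2) + (-12)·C(i-1,3).
At i = 9: i-1 = 8, so x_9 = -1 - 88 - 504 - 672 = -1265.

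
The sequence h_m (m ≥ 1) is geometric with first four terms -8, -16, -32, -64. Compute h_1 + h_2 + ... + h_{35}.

-274877906936

Common ratio r = 2.
h_m = (-8)·2^(m-1).
S = (-8)·(2^35 - 1)/(2 - 1) = (-8)·(34359738368 - 1)/(1) = -274877906936.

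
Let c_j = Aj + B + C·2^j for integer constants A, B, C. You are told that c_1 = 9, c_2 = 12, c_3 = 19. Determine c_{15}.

65527

Plug in j = 1, 2, 3: A + B + 2C = 9; 2A + B + 4C = 12; 3A + B + 8C = 19.
Subtracting the first from the second: A + 2C = 3.
Subtracting the second from the third: A + 4C = 7.
Solving: C = 2, A = -1, then B = 6.
Therefore c_{15} = -15 + 6 + 2·32768 = 65527.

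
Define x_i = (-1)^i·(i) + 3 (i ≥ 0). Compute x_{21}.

-18

(-1)^21 = -1; i at i=21 is 21; so x_{21} = -18.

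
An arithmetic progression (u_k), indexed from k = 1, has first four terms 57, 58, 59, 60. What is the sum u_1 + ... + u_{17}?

Common difference d = 1.
u_k = 57 + (k - 1)·1.
u_{17} = 73; S = 17·(57 + 73)/2 = 1105.

1105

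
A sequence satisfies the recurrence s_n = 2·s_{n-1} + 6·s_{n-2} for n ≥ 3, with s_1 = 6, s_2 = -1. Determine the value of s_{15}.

122913664

Iterate the recurrence:
s_3 = 34;  s_4 = 62;  s_5 = 328;  …;  s_{12} = 2535392;  s_{13} = 9248896;  s_{14} = 33710144;  s_{15} = 122913664.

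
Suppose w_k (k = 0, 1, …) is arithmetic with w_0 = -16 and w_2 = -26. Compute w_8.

Common difference d = (-26 - (-16)) / (2 - 0) = -5.
w_k = -16 + (k - 0)·(-5).
w_8 = -16 + 8·(-5) = -56.

-56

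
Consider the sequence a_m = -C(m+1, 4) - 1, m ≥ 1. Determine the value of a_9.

C(10, 4) = 210, so a_9 = -211.

-211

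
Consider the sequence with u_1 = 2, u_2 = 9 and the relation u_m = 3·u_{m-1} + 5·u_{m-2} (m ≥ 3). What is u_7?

11482

Step forward from the initial values:
u_3 = 37  u_4 = 156  u_5 = 653  u_6 = 2739  u_7 = 11482.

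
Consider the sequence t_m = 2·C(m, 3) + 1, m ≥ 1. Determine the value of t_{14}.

C(14, 3) = 364, so t_{14} = 729.

729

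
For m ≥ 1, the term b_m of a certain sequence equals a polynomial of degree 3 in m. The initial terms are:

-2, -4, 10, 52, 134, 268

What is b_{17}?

8606

1st diffs: -2, 14, 42, 82, 134.
2nd diffs: 16, 28, 40, 52.
3rd diffs: 12, 12, 12 (constant).
Newton forward-difference form: b_m = -2 + (-2)·C(m-1,1) + 16·C(m-1,2) + 12·C(m-1,3).
At m = 17: m-1 = 16, so b_{17} = -2 - 32 + 1920 + 6720 = 8606.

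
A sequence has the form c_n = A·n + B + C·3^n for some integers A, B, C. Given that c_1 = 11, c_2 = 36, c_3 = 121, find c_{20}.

Write the equations: A + B + 3C = 11; 2A + B + 9C = 36; 3A + B + 27C = 121.
Subtracting the first from the second: A + 6C = 25.
Subtracting the second from the third: A + 18C = 85.
Solving: C = 5, A = -5, then B = 1.
Hence c_{20} = -5·20 + 1 + 5·3486784401 = 17433921906.

17433921906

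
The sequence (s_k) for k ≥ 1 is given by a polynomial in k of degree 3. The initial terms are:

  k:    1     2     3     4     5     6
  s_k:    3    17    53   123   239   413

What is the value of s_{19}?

1st diffs: 14, 36, 70, 116, 174.
2nd diffs: 22, 34, 46, 58.
3rd diffs: 12, 12, 12 (constant).
Newton forward-difference form: s_k = 3 + 14·C(k-1,1) + 22·C(k-1,2) + 12·C(k-1,3).
At k = 19: k-1 = 18, so s_{19} = 3 + 252 + 3366 + 9792 = 13413.

13413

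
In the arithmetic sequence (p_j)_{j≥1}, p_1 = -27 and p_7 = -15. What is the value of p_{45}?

Common difference d = (-15 - (-27)) / (7 - 1) = 2.
p_j = -27 + (j - 1)·2.
p_{45} = -27 + 44·2 = 61.

61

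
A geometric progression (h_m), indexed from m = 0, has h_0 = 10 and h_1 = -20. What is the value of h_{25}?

-335544320

Common ratio r = -2.
h_m = 10·(-2)^(m-0).
h_{25} = 10·(-2)^25 = -335544320.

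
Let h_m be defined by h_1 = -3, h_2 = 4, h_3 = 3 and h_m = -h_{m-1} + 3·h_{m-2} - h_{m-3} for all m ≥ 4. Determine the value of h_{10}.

Iterate the recurrence:
h_4 = 12;  h_5 = -7;  h_6 = 40;  h_7 = -73;  h_8 = 200;  h_9 = -459;  h_{10} = 1132.

1132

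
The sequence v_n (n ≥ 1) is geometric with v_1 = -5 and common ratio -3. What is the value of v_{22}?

v_n = (-5)·(-3)^(n-1).
v_{22} = (-5)·(-3)^21 = 52301766015.

52301766015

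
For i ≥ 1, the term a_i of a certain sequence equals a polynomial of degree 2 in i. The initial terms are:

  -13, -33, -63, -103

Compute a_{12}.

1st diffs: -20, -30, -40.
2nd diffs: -10, -10 (constant).
Newton forward-difference form: a_i = -13 + (-20)·C(i-1,1) + (-10)·C(i-1,2).
At i = 12: i-1 = 11, so a_{12} = -13 - 220 - 550 = -783.

-783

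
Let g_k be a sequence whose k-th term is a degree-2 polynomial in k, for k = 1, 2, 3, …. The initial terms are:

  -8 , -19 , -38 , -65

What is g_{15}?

-890

1st diffs: -11, -19, -27.
2nd diffs: -8, -8 (constant).
Newton forward-difference form: g_k = -8 + (-11)·C(k-1,1) + (-8)·C(k-1,2).
At k = 15: k-1 = 14, so g_{15} = -8 - 154 - 728 = -890.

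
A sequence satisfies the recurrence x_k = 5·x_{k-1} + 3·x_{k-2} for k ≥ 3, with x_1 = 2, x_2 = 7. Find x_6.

x_3 = 41, x_4 = 226, x_5 = 1253, x_6 = 6943.

6943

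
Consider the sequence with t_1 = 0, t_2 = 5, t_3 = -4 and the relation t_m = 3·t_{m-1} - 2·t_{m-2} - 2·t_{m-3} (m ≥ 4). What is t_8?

Step forward from the initial values:
t_4 = -22  t_5 = -68  t_6 = -152  t_7 = -276  t_8 = -388.

-388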